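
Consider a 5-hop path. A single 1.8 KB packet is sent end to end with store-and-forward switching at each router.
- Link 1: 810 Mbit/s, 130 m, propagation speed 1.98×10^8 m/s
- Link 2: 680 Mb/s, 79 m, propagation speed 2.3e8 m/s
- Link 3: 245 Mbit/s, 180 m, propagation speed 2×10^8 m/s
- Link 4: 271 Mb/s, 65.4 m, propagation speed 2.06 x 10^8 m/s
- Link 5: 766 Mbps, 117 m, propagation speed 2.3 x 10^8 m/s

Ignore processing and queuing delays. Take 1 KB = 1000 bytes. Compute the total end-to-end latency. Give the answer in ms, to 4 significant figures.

L = 14400 bits.
Transmission delays (L/R per hop): 0.0177778, 0.0211765, 0.0587755, 0.0531365, 0.018799 ms; sum = 0.169665 ms.
Propagation delays (d/s per hop): 0.000656566, 0.000343478, 0.0009, 0.000317476, 0.000508696 ms; sum = 0.00272622 ms.
End-to-end = 0.1724 ms.

0.1724 ms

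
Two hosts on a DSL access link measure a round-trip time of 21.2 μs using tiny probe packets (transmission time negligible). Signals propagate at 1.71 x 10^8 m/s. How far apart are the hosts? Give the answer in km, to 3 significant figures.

One-way propagation = RTT/2 = 10.6 μs.
d = s × t = 171000000 × 1.06e-05 = 1.81 km.

1.81 km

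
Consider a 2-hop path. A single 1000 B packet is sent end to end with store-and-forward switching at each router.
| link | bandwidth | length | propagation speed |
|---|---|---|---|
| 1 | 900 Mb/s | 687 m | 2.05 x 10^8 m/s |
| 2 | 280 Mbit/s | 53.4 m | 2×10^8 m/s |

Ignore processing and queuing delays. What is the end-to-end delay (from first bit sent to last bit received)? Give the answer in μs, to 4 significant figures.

L = 1000 × 8 = 8000 bits.
Transmission delays (L/R per hop): 8.88889, 28.5714 μs; sum = 37.4603 μs.
Propagation delays (d/s per hop): 3.35122, 0.267 μs; sum = 3.61822 μs.
End-to-end = 41.08 μs.

41.08 μs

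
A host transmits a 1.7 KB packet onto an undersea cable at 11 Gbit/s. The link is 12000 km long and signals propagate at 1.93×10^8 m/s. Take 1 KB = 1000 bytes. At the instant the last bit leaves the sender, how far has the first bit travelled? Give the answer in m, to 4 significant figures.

t_tx = L/R = 13600/11000000000 = 1.23636e-06 s.
Distance = s × t_tx = 193000000 × 1.23636e-06 = 238.6 m.

238.6 m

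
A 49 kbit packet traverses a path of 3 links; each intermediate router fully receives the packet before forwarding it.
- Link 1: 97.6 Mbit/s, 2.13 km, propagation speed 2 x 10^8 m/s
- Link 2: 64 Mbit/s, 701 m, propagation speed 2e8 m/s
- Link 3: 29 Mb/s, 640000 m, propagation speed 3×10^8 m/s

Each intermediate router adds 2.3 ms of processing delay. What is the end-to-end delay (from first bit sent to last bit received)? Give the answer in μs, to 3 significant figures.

9700 μs

L = 49000 bits.
Transmission delays (L/R per hop): 502.049, 765.625, 1689.66 μs; sum = 2957.33 μs.
Propagation delays (d/s per hop): 10.65, 3.505, 2133.33 μs; sum = 2147.49 μs.
Processing at 2 router(s): 2 × 2.3 ms = 4600 μs.
End-to-end = 9700 μs.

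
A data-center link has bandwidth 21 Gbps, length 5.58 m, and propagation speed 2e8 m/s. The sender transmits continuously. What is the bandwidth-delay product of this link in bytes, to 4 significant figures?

Propagation delay = 5.58 / 200000000 = 2.79e-08 s.
BDP = R × t_prop = 21000000000 × 2.79e-08 = 585.9 bits.
In bytes: 585.9/8 = 73.24 bytes.

73.24 bytes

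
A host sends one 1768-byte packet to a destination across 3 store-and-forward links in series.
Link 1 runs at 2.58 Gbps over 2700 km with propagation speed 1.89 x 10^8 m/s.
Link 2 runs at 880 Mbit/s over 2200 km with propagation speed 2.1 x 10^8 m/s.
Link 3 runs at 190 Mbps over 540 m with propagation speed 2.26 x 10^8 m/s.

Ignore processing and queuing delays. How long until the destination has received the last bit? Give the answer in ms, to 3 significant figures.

24.9 ms

L = 1768 × 8 = 14144 bits.
Transmission delays (L/R per hop): 0.00548217, 0.0160727, 0.0744421 ms; sum = 0.095997 ms.
Propagation delays (d/s per hop): 14.2857, 10.4762, 0.00238938 ms; sum = 24.7643 ms.
End-to-end = 24.9 ms.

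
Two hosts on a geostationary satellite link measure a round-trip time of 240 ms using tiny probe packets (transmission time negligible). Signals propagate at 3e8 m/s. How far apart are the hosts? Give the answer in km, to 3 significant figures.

One-way propagation = RTT/2 = 120 ms.
d = s × t = 300000000 × 0.12 = 36000 km.

36000 km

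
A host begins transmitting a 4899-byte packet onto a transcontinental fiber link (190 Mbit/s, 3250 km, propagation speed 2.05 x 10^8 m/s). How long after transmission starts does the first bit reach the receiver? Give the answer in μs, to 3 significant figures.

15900 μs

First bit experiences only propagation delay: d/s = 3250000/2.05e+08 = 15900 μs.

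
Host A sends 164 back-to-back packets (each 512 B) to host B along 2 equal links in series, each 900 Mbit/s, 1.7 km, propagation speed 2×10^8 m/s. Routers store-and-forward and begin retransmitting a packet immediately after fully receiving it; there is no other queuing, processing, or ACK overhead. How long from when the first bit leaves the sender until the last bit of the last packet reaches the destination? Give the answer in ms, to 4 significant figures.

0.7679 ms

Per-hop transmission t_tx = L/R = 4096/900000000 = 0.00455111 ms.
Per-hop propagation t_prop = 1700/200000000 = 0.0085 ms.
Pipeline fill: first packet needs 2·t_tx to clear all hops; remaining 163 packets each add one t_tx.
Total = (2+164-1)·t_tx + 2·t_prop = 165·0.00455111 + 2·0.0085 = 0.7679 ms.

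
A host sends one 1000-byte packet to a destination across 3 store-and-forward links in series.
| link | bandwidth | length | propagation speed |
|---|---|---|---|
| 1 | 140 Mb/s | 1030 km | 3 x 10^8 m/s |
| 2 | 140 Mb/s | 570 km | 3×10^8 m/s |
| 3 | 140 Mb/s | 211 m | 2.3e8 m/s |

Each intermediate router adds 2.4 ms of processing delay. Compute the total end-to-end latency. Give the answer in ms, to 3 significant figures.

L = 1000 × 8 = 8000 bits.
Transmission delay per hop = L/R = 8000/140000000 = 0.0571429 ms; 3 hops → 0.171429 ms.
Propagation delays (d/s per hop): 3.43333, 1.9, 0.000917391 ms; sum = 5.33425 ms.
Processing at 2 router(s): 2 × 2.4 ms = 4.8 ms.
End-to-end = 10.3 ms.

10.3 ms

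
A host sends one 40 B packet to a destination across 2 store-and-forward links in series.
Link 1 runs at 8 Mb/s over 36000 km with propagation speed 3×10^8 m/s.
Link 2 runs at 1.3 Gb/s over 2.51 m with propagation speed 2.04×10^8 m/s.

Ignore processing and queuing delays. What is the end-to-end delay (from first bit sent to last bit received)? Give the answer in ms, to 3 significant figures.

120 ms

L = 40 × 8 = 320 bits.
Transmission delays (L/R per hop): 0.04, 0.000246154 ms; sum = 0.0402462 ms.
Propagation delays (d/s per hop): 120, 1.23039e-05 ms; sum = 120 ms.
End-to-end = 120 ms.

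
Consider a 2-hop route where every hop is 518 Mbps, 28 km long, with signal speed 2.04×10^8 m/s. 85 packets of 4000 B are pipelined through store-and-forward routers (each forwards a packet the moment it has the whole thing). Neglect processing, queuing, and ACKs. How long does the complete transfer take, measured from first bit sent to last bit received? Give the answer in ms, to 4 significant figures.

5.587 ms

Per-hop transmission t_tx = L/R = 32000/518000000 = 0.0617761 ms.
Per-hop propagation t_prop = 28000/204000000 = 0.137255 ms.
Pipeline fill: first packet needs 2·t_tx to clear all hops; remaining 84 packets each add one t_tx.
Total = (2+85-1)·t_tx + 2·t_prop = 86·0.0617761 + 2·0.137255 = 5.587 ms.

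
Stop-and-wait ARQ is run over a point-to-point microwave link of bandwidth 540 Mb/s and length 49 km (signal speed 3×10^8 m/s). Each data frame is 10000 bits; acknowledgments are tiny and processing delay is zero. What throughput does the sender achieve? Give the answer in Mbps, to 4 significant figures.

t_tx = L/R = 10000/540000000 = 1.85185e-05 s.
t_prop = 49000/300000000 = 0.000163333 s; RTT = 0.000326667 s.
Cycle = t_tx + RTT = 0.000345185 s.
Throughput = L / cycle = 10000 / 0.000345185 = 28.97 Mbps.

28.97 Mbps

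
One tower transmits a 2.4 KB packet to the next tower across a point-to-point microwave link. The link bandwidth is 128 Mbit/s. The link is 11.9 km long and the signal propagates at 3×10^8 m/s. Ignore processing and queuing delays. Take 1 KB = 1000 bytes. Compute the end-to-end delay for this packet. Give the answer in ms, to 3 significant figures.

0.190 ms

L = 19200 bits.
Transmission delay = L/R = 19200 / 128000000 = 0.15 ms.
Propagation delay = d/s = 11900 m / 300000000 m/s = 0.0396667 ms.
Total = 0.190 ms.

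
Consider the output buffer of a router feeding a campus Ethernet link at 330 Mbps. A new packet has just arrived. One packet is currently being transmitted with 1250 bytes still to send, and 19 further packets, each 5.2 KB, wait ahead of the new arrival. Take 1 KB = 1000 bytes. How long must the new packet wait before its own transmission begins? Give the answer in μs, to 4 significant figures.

2425 μs

Each queued packet: L/R = 41600/330000000 = 126.061 μs.
19 queued → 2395.15 μs.
Plus remaining 10000 bits of current packet: 30.303 μs.
Queuing delay = 2425 μs.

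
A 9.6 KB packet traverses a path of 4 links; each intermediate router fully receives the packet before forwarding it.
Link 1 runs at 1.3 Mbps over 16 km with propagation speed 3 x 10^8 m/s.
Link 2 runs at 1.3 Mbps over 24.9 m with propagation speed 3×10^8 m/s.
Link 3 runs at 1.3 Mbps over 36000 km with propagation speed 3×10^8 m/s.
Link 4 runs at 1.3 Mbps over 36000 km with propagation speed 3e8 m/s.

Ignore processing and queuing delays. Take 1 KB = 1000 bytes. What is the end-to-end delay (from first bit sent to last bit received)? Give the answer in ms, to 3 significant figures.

476 ms

L = 76800 bits.
Transmission delay per hop = L/R = 76800/1300000 = 59.0769 ms; 4 hops → 236.308 ms.
Propagation delays (d/s per hop): 0.0533333, 8.3e-05, 120, 120 ms; sum = 240.053 ms.
End-to-end = 476 ms.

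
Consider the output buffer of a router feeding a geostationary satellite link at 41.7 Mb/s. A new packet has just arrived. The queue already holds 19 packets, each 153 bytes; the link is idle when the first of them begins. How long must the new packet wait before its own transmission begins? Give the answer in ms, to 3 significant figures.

0.558 ms

Each queued packet: L/R = 1224/41700000 = 0.0293525 ms.
19 queued → 0.557698 ms.
Queuing delay = 0.558 ms.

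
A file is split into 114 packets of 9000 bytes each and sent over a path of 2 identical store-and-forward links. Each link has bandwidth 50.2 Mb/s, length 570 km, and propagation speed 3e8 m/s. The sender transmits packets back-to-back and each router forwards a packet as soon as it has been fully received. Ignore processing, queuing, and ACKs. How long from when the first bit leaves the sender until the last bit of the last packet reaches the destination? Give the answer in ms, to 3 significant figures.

Per-hop transmission t_tx = L/R = 72000/50200000 = 1.43426 ms.
Per-hop propagation t_prop = 570000/300000000 = 1.9 ms.
Pipeline fill: first packet needs 2·t_tx to clear all hops; remaining 113 packets each add one t_tx.
Total = (2+114-1)·t_tx + 2·t_prop = 115·1.43426 + 2·1.9 = 169 ms.

169 ms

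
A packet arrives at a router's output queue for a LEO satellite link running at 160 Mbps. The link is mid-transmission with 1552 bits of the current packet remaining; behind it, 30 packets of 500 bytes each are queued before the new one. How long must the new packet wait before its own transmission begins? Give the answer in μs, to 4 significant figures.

759.7 μs

Each queued packet: L/R = 4000/160000000 = 25 μs.
30 queued → 750 μs.
Plus remaining 1552 bits of current packet: 9.7 μs.
Queuing delay = 759.7 μs.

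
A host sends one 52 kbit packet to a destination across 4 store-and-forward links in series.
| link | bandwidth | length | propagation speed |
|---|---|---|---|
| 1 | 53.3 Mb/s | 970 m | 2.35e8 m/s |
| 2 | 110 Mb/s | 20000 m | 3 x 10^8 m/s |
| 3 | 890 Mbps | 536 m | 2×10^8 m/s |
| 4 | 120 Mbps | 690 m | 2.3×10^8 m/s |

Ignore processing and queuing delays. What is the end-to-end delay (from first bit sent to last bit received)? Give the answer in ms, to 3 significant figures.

L = 52000 bits.
Transmission delays (L/R per hop): 0.97561, 0.472727, 0.058427, 0.433333 ms; sum = 1.9401 ms.
Propagation delays (d/s per hop): 0.00412766, 0.0666667, 0.00268, 0.003 ms; sum = 0.0764743 ms.
End-to-end = 2.02 ms.

2.02 ms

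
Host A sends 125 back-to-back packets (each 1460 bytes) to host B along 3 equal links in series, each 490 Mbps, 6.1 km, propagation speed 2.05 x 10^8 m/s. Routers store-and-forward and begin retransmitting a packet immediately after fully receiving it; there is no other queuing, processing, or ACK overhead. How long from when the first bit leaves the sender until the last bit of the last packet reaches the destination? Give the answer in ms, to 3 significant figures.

3.12 ms

Per-hop transmission t_tx = L/R = 11680/490000000 = 0.0238367 ms.
Per-hop propagation t_prop = 6100/2.05e+08 = 0.0297561 ms.
Pipeline fill: first packet needs 3·t_tx to clear all hops; remaining 124 packets each add one t_tx.
Total = (3+125-1)·t_tx + 3·t_prop = 127·0.0238367 + 3·0.0297561 = 3.12 ms.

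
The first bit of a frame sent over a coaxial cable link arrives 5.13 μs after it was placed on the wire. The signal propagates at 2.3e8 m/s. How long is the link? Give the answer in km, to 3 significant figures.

1.18 km

d = s × t_prop = 2.3e+08 × 5.13e-06 = 1.18 km.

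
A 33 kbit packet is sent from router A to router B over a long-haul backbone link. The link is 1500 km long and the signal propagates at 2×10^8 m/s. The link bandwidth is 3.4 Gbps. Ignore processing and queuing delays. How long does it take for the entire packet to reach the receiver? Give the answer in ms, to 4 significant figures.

L = 33000 bits.
Transmission delay = L/R = 33000 / 3400000000 = 0.00970588 ms.
Propagation delay = d/s = 1500000 m / 200000000 m/s = 7.5 ms.
Total = 7.510 ms.

7.510 ms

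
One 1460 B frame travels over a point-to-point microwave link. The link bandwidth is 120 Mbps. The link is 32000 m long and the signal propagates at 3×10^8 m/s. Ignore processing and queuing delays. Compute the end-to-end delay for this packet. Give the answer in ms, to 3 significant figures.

0.204 ms

L = 1460 × 8 = 11680 bits.
Transmission delay = L/R = 11680 / 120000000 = 0.0973333 ms.
Propagation delay = d/s = 32000 m / 300000000 m/s = 0.106667 ms.
Total = 0.204 ms.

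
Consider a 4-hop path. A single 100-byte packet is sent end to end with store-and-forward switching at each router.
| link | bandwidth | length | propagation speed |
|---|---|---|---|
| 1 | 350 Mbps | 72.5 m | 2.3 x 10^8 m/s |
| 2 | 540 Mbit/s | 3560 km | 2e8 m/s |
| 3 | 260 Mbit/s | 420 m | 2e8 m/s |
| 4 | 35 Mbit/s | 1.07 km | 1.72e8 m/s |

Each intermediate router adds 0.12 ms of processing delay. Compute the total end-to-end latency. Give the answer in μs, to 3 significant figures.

18200 μs

L = 100 × 8 = 800 bits.
Transmission delays (L/R per hop): 2.28571, 1.48148, 3.07692, 22.8571 μs; sum = 29.7013 μs.
Propagation delays (d/s per hop): 0.315217, 17800, 2.1, 6.22093 μs; sum = 17808.6 μs.
Processing at 3 router(s): 3 × 0.12 ms = 360 μs.
End-to-end = 18200 μs.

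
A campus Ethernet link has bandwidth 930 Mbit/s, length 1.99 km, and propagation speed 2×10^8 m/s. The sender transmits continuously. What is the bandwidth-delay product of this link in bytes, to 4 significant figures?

Propagation delay = 1990 / 200000000 = 9.95e-06 s.
BDP = R × t_prop = 930000000 × 9.95e-06 = 9253.5 bits.
In bytes: 9253.5/8 = 1157 bytes.

1157 bytes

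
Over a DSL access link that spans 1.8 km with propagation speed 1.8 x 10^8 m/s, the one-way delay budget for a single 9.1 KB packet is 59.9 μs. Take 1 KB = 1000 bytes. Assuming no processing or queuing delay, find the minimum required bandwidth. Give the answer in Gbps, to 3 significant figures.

1.46 Gbps

L = 72800 bits.
Propagation delay = 1800 / 180000000 = 10 μs.
Transmission budget = 59.9 − 10 = 49.9 μs.
R ≥ L / t_tx = 72800 bits / 4.99e-05 s = 1.46 Gbps.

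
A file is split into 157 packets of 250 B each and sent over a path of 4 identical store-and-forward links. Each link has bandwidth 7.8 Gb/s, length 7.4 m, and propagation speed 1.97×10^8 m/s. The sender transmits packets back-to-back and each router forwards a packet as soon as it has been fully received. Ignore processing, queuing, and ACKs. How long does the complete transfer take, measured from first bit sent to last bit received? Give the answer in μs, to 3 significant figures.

Per-hop transmission t_tx = L/R = 2000/7800000000 = 0.25641 μs.
Per-hop propagation t_prop = 7.4/197000000 = 0.0375635 μs.
Pipeline fill: first packet needs 4·t_tx to clear all hops; remaining 156 packets each add one t_tx.
Total = (4+157-1)·t_tx + 4·t_prop = 160·0.25641 + 4·0.0375635 = 41.2 μs.

41.2 μs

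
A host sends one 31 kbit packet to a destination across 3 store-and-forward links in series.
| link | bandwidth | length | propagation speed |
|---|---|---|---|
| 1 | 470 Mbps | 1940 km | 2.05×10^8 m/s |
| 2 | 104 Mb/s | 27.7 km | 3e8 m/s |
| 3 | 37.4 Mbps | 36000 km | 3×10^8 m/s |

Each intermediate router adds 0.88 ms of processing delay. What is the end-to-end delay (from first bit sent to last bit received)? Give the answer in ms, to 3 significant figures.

L = 31000 bits.
Transmission delays (L/R per hop): 0.0659574, 0.298077, 0.828877 ms; sum = 1.19291 ms.
Propagation delays (d/s per hop): 9.46341, 0.0923333, 120 ms; sum = 129.556 ms.
Processing at 2 router(s): 2 × 0.88 ms = 1.76 ms.
End-to-end = 133 ms.

133 ms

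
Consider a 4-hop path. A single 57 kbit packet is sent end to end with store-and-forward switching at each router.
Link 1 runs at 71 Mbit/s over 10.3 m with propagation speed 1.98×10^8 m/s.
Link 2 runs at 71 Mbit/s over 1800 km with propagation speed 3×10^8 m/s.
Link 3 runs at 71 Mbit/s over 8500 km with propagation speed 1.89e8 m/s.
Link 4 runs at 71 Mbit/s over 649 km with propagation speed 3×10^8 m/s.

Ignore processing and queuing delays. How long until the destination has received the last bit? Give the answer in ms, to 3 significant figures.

56.3 ms

L = 57000 bits.
Transmission delay per hop = L/R = 57000/71000000 = 0.802817 ms; 4 hops → 3.21127 ms.
Propagation delays (d/s per hop): 5.20202e-05, 6, 44.9735, 2.16333 ms; sum = 53.1369 ms.
End-to-end = 56.3 ms.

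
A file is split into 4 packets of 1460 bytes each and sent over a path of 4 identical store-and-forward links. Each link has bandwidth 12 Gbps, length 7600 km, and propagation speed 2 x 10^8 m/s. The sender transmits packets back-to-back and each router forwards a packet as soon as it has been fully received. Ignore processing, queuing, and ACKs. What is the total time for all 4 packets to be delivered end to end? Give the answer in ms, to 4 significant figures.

152.0 ms

Per-hop transmission t_tx = L/R = 11680/12000000000 = 0.000973333 ms.
Per-hop propagation t_prop = 7600000/200000000 = 38 ms.
Pipeline fill: first packet needs 4·t_tx to clear all hops; remaining 3 packets each add one t_tx.
Total = (4+4-1)·t_tx + 4·t_prop = 7·0.000973333 + 4·38 = 152.0 ms.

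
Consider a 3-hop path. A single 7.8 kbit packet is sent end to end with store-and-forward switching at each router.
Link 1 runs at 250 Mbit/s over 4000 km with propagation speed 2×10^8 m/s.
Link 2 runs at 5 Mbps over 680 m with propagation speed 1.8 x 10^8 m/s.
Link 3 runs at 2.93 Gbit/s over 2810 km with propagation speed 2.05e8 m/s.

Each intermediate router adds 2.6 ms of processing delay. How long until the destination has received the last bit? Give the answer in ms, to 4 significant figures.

40.50 ms

L = 7800 bits.
Transmission delays (L/R per hop): 0.0312, 1.56, 0.00266212 ms; sum = 1.59386 ms.
Propagation delays (d/s per hop): 20, 0.00377778, 13.7073 ms; sum = 33.7111 ms.
Processing at 2 router(s): 2 × 2.6 ms = 5.2 ms.
End-to-end = 40.50 ms.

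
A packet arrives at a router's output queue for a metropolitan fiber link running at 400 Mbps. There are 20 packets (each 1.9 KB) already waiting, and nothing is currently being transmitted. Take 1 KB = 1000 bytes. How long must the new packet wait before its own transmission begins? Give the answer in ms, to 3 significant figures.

0.760 ms

Each queued packet: L/R = 15200/400000000 = 0.038 ms.
20 queued → 0.76 ms.
Queuing delay = 0.760 ms.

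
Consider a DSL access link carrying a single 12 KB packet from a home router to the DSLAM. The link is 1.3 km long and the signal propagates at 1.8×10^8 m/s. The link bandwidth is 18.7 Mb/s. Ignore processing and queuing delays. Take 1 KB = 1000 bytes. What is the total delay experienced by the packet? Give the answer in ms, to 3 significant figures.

5.14 ms

L = 96000 bits.
Transmission delay = L/R = 96000 / 18700000 = 5.13369 ms.
Propagation delay = d/s = 1300 m / 180000000 m/s = 0.00722222 ms.
Total = 5.14 ms.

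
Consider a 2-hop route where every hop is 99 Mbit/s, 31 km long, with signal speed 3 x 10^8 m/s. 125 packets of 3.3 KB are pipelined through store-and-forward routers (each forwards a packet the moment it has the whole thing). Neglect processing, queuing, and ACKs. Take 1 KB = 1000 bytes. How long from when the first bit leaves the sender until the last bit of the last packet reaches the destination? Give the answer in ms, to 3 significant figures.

33.8 ms

Per-hop transmission t_tx = L/R = 26400/99000000 = 0.266667 ms.
Per-hop propagation t_prop = 31000/300000000 = 0.103333 ms.
Pipeline fill: first packet needs 2·t_tx to clear all hops; remaining 124 packets each add one t_tx.
Total = (2+125-1)·t_tx + 2·t_prop = 126·0.266667 + 2·0.103333 = 33.8 ms.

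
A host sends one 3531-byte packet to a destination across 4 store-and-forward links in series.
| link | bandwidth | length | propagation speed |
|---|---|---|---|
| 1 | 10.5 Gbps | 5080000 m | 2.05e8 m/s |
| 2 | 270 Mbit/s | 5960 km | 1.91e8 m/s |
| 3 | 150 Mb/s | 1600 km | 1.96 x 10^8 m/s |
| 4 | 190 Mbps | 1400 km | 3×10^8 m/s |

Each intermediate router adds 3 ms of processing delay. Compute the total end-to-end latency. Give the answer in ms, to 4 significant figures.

L = 3531 × 8 = 28248 bits.
Transmission delays (L/R per hop): 0.00269029, 0.104622, 0.18832, 0.148674 ms; sum = 0.444306 ms.
Propagation delays (d/s per hop): 24.7805, 31.2042, 8.16327, 4.66667 ms; sum = 68.8146 ms.
Processing at 3 router(s): 3 × 3 ms = 9 ms.
End-to-end = 78.26 ms.

78.26 ms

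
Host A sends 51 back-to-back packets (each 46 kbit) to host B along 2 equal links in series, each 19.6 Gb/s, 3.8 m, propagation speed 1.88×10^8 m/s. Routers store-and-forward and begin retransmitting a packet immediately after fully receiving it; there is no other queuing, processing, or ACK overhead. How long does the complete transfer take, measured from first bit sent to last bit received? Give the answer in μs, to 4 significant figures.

122.1 μs

Per-hop transmission t_tx = L/R = 46000/19600000000 = 2.34694 μs.
Per-hop propagation t_prop = 3.8/188000000 = 0.0202128 μs.
Pipeline fill: first packet needs 2·t_tx to clear all hops; remaining 50 packets each add one t_tx.
Total = (2+51-1)·t_tx + 2·t_prop = 52·2.34694 + 2·0.0202128 = 122.1 μs.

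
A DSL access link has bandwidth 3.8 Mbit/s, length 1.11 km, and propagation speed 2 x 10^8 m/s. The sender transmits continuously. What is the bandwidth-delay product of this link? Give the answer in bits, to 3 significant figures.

21.1 bits

Propagation delay = 1110 / 200000000 = 5.55e-06 s.
BDP = R × t_prop = 3800000 × 5.55e-06 = 21.09 bits.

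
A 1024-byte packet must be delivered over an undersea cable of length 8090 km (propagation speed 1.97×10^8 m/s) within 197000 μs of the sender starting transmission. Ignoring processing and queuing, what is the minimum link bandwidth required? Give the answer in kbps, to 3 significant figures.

L = 8192 bits.
Propagation delay = 8090000 / 197000000 = 41066 μs.
Transmission budget = 197000 − 41066 = 155934 μs.
R ≥ L / t_tx = 8192 bits / 0.155934 s = 52.5 kbps.

52.5 kbps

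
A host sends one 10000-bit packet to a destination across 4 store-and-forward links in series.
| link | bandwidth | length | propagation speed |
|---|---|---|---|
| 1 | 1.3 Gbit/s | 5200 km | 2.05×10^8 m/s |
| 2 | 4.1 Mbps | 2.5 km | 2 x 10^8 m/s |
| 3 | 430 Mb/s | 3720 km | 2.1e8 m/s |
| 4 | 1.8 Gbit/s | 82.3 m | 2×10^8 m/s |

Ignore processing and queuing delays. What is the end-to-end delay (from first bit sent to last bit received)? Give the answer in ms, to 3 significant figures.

Transmission delays (L/R per hop): 0.00769231, 2.43902, 0.0232558, 0.00555556 ms; sum = 2.47553 ms.
Propagation delays (d/s per hop): 25.3659, 0.0125, 17.7143, 0.0004115 ms; sum = 43.0931 ms.
End-to-end = 45.6 ms.

45.6 ms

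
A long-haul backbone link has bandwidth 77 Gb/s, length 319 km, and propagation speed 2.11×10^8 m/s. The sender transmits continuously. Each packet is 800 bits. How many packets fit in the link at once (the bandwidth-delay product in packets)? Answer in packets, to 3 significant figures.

146000 packets

Propagation delay = 319000 / 211000000 = 0.00151185 s.
BDP = R × t_prop = 77000000000 × 0.00151185 = 116412000 bits.
In packets of 800 bits: 146000 packets.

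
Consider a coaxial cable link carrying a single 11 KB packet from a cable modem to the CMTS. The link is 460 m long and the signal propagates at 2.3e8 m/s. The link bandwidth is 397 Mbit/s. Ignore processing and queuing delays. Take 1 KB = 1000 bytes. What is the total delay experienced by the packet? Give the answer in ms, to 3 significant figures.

L = 88000 bits.
Transmission delay = L/R = 88000 / 397000000 = 0.221662 ms.
Propagation delay = d/s = 460 m / 2.3e+08 m/s = 0.002 ms.
Total = 0.224 ms.

0.224 ms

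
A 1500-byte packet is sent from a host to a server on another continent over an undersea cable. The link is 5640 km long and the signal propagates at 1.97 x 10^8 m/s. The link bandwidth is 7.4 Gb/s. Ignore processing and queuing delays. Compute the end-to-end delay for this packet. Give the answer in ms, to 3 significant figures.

L = 1500 × 8 = 12000 bits.
Transmission delay = L/R = 12000 / 7400000000 = 0.00162162 ms.
Propagation delay = d/s = 5640000 m / 197000000 m/s = 28.6294 ms.
Total = 28.6 ms.

28.6 ms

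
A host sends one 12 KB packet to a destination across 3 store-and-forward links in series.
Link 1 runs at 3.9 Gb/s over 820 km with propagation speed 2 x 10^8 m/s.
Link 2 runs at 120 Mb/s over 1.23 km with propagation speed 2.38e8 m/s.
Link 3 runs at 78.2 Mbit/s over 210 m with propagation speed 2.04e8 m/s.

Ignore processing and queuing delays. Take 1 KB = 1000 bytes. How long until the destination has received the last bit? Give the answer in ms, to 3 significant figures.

L = 96000 bits.
Transmission delays (L/R per hop): 0.0246154, 0.8, 1.22762 ms; sum = 2.05224 ms.
Propagation delays (d/s per hop): 4.1, 0.00516807, 0.00102941 ms; sum = 4.1062 ms.
End-to-end = 6.16 ms.

6.16 ms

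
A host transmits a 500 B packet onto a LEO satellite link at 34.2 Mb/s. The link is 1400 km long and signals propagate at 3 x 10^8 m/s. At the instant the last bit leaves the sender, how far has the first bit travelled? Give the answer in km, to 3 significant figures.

35.1 km

t_tx = L/R = 4000/34200000 = 0.000116959 s.
Distance = s × t_tx = 300000000 × 0.000116959 = 35.1 km.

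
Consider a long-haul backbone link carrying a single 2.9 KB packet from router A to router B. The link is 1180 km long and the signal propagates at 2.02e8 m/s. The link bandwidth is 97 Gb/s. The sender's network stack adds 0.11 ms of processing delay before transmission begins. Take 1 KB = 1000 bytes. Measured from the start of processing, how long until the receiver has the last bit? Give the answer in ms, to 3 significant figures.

5.95 ms

L = 23200 bits.
Transmission delay = L/R = 23200 / 97000000000 = 0.000239175 ms.
Propagation delay = d/s = 1180000 m / 202000000 m/s = 5.84158 ms.
Plus processing delay 0.11 ms = 0.11 ms.
Total = 5.95 ms.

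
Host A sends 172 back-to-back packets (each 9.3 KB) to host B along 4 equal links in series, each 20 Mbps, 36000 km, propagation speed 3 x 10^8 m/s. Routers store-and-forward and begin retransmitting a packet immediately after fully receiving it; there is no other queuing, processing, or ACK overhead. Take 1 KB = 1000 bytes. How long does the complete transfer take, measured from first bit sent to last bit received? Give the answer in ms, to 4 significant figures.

1131 ms

Per-hop transmission t_tx = L/R = 74400/20000000 = 3.72 ms.
Per-hop propagation t_prop = 36000000/300000000 = 120 ms.
Pipeline fill: first packet needs 4·t_tx to clear all hops; remaining 171 packets each add one t_tx.
Total = (4+172-1)·t_tx + 4·t_prop = 175·3.72 + 4·120 = 1131 ms.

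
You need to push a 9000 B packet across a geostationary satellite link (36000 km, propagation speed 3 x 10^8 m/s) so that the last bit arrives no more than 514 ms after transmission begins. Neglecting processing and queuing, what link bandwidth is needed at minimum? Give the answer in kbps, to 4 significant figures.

L = 72000 bits.
Propagation delay = 36000000 / 300000000 = 120 ms.
Transmission budget = 514 − 120 = 394 ms.
R ≥ L / t_tx = 72000 bits / 0.394 s = 182.7 kbps.

182.7 kbps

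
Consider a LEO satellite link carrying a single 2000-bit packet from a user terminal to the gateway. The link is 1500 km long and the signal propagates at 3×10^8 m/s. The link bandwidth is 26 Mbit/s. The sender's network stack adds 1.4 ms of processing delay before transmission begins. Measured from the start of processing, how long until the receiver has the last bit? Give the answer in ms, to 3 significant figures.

6.48 ms

Transmission delay = L/R = 2000 / 26000000 = 0.0769231 ms.
Propagation delay = d/s = 1500000 m / 300000000 m/s = 5 ms.
Plus processing delay 1.4 ms = 1.4 ms.
Total = 6.48 ms.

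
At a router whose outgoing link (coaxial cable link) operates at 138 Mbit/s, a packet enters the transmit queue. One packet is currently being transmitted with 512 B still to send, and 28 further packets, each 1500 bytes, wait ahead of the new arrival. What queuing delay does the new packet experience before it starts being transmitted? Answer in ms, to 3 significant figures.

2.46 ms

Each queued packet: L/R = 12000/138000000 = 0.0869565 ms.
28 queued → 2.43478 ms.
Plus remaining 4096 bits of current packet: 0.0296812 ms.
Queuing delay = 2.46 ms.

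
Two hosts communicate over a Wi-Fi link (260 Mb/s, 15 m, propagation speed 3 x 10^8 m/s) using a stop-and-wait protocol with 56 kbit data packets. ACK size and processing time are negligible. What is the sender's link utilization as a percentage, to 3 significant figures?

t_tx = L/R = 56000/260000000 = 0.000215385 s.
t_prop = 15/300000000 = 5e-08 s; RTT = 1e-07 s.
Cycle = t_tx + RTT = 0.000215485 s.
Utilization = t_tx / cycle = 0.000215385/0.000215485 = 100 %.

100 %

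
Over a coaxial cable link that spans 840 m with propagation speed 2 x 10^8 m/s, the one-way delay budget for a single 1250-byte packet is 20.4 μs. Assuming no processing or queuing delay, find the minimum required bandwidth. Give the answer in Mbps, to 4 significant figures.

L = 10000 bits.
Propagation delay = 840 / 200000000 = 4.2 μs.
Transmission budget = 20.4 − 4.2 = 16.2 μs.
R ≥ L / t_tx = 10000 bits / 1.62e-05 s = 617.3 Mbps.

617.3 Mbps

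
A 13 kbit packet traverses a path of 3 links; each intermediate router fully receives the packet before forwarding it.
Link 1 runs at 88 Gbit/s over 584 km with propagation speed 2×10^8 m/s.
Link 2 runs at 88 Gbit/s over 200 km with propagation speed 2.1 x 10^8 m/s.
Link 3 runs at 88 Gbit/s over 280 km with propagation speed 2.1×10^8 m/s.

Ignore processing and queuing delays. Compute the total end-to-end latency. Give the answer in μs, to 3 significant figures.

5210 μs

L = 13000 bits.
Transmission delay per hop = L/R = 13000/88000000000 = 0.147727 μs; 3 hops → 0.443182 μs.
Propagation delays (d/s per hop): 2920, 952.381, 1333.33 μs; sum = 5205.71 μs.
End-to-end = 5210 μs.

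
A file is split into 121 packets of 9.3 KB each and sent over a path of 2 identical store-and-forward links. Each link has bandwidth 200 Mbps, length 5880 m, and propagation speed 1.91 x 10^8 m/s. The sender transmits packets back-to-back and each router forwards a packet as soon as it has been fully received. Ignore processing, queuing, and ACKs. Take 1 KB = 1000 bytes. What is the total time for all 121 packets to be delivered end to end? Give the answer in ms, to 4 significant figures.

Per-hop transmission t_tx = L/R = 74400/200000000 = 0.372 ms.
Per-hop propagation t_prop = 5880/191000000 = 0.0307853 ms.
Pipeline fill: first packet needs 2·t_tx to clear all hops; remaining 120 packets each add one t_tx.
Total = (2+121-1)·t_tx + 2·t_prop = 122·0.372 + 2·0.0307853 = 45.45 ms.

45.45 ms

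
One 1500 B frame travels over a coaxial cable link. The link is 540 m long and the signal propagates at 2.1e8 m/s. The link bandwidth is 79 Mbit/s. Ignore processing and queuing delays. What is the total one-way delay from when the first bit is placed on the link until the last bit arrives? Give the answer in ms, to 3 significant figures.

L = 1500 × 8 = 12000 bits.
Transmission delay = L/R = 12000 / 79000000 = 0.151899 ms.
Propagation delay = d/s = 540 m / 210000000 m/s = 0.00257143 ms.
Total = 0.154 ms.

0.154 ms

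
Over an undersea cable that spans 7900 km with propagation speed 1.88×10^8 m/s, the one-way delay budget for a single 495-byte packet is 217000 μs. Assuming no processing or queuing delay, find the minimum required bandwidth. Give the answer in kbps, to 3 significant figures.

22.6 kbps

L = 3960 bits.
Propagation delay = 7900000 / 188000000 = 42021.3 μs.
Transmission budget = 217000 − 42021.3 = 174979 μs.
R ≥ L / t_tx = 3960 bits / 0.174979 s = 22.6 kbps.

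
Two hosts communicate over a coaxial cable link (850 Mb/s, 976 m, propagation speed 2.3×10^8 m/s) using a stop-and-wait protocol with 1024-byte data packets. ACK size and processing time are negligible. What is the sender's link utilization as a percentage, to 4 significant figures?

53.17 %

t_tx = L/R = 8192/850000000 = 9.63765e-06 s.
t_prop = 976/2.3e+08 = 4.24348e-06 s; RTT = 8.48696e-06 s.
Cycle = t_tx + RTT = 1.81246e-05 s.
Utilization = t_tx / cycle = 9.63765e-06/1.81246e-05 = 53.17 %.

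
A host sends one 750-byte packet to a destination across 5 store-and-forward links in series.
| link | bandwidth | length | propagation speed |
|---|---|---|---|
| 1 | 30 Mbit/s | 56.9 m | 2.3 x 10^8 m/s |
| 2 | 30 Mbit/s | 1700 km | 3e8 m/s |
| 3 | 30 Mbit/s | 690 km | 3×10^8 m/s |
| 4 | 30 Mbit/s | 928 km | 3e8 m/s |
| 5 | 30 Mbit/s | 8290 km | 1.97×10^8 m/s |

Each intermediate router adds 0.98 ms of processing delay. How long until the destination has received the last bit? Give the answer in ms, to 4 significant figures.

L = 750 × 8 = 6000 bits.
Transmission delay per hop = L/R = 6000/30000000 = 0.2 ms; 5 hops → 1 ms.
Propagation delays (d/s per hop): 0.000247391, 5.66667, 2.3, 3.09333, 42.0812 ms; sum = 53.1415 ms.
Processing at 4 router(s): 4 × 0.98 ms = 3.92 ms.
End-to-end = 58.06 ms.

58.06 ms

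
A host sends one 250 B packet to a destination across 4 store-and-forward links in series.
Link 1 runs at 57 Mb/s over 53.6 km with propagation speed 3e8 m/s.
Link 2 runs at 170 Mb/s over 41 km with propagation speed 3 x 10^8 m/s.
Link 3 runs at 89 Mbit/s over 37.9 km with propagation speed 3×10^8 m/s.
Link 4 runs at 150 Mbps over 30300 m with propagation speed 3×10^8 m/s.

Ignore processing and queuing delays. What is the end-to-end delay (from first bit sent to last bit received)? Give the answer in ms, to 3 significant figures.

L = 250 × 8 = 2000 bits.
Transmission delays (L/R per hop): 0.0350877, 0.0117647, 0.0224719, 0.0133333 ms; sum = 0.0826577 ms.
Propagation delays (d/s per hop): 0.178667, 0.136667, 0.126333, 0.101 ms; sum = 0.542667 ms.
End-to-end = 0.625 ms.

0.625 ms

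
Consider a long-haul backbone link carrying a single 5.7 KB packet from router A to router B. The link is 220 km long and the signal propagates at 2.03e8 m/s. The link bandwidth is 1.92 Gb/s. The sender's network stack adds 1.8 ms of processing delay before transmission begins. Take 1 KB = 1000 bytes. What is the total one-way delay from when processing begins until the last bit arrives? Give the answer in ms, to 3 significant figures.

2.91 ms

L = 45600 bits.
Transmission delay = L/R = 45600 / 1920000000 = 0.02375 ms.
Propagation delay = d/s = 220000 m / 2.03e+08 m/s = 1.08374 ms.
Plus processing delay 1.8 ms = 1.8 ms.
Total = 2.91 ms.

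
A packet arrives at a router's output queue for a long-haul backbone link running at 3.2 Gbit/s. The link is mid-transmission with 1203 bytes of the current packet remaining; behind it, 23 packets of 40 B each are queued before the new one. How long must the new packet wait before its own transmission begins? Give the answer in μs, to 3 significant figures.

5.31 μs

Each queued packet: L/R = 320/3200000000 = 0.1 μs.
23 queued → 2.3 μs.
Plus remaining 9624 bits of current packet: 3.0075 μs.
Queuing delay = 5.31 μs.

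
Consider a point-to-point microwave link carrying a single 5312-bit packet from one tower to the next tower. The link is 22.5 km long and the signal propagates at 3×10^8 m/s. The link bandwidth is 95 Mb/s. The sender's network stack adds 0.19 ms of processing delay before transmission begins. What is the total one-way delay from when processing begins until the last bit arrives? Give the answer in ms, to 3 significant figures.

0.321 ms

Transmission delay = L/R = 5312 / 95000000 = 0.0559158 ms.
Propagation delay = d/s = 22500 m / 300000000 m/s = 0.075 ms.
Plus processing delay 0.19 ms = 0.19 ms.
Total = 0.321 ms.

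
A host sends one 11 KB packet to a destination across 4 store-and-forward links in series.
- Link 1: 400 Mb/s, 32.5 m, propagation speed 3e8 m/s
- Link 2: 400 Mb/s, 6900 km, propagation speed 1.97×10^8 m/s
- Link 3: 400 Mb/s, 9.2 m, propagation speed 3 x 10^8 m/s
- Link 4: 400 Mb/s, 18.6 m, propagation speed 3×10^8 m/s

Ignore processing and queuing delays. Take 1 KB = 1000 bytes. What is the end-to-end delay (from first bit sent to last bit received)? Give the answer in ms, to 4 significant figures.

35.91 ms

L = 88000 bits.
Transmission delay per hop = L/R = 88000/400000000 = 0.22 ms; 4 hops → 0.88 ms.
Propagation delays (d/s per hop): 0.000108333, 35.0254, 3.06667e-05, 6.2e-05 ms; sum = 35.0256 ms.
End-to-end = 35.91 ms.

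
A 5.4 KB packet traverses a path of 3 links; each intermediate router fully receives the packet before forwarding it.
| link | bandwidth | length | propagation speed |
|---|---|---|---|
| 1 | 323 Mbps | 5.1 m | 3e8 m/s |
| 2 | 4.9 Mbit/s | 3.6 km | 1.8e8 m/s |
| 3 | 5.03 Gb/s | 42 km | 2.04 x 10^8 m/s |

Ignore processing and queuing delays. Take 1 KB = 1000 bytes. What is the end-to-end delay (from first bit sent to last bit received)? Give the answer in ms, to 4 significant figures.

9.185 ms

L = 43200 bits.
Transmission delays (L/R per hop): 0.133746, 8.81633, 0.00858847 ms; sum = 8.95866 ms.
Propagation delays (d/s per hop): 1.7e-05, 0.02, 0.205882 ms; sum = 0.225899 ms.
End-to-end = 9.185 ms.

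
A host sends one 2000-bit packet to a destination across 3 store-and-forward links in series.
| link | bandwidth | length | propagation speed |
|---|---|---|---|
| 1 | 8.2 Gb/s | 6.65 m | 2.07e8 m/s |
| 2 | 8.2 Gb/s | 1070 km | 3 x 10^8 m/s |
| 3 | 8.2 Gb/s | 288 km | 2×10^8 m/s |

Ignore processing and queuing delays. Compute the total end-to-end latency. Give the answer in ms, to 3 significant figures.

5.01 ms

Transmission delay per hop = L/R = 2000/8.2e+09 = 0.000243902 ms; 3 hops → 0.000731707 ms.
Propagation delays (d/s per hop): 3.21256e-05, 3.56667, 1.44 ms; sum = 5.0067 ms.
End-to-end = 5.01 ms.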